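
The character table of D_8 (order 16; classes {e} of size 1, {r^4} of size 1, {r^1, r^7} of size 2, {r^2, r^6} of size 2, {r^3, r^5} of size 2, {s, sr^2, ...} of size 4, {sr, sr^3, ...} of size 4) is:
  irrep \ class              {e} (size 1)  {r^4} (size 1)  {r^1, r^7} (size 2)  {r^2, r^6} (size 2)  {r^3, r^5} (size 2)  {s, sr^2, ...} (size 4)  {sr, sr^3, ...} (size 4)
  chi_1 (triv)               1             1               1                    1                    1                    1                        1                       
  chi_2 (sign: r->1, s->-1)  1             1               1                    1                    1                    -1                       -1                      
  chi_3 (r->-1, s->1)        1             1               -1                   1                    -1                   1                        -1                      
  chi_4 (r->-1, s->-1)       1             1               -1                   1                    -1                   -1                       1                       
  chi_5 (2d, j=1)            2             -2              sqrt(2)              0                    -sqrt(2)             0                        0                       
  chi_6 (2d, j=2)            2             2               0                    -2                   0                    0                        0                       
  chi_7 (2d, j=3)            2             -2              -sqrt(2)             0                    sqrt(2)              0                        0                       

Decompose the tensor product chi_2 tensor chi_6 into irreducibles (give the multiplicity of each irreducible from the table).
chi_2 tensor chi_6 = chi_6 (all other irreducibles have multiplicity 0).

Argument: The character of a tensor product is the pointwise product (chi_2 * chi_6)(C) = chi_2(C) * chi_6(C):
  {e}: (1)*(2), {r^4}: (1)*(2), {r^1, r^7}: (1)*(0), {r^2, r^6}: (1)*(-2), {r^3, r^5}: (1)*(0), {s, sr^2, ...}: (-1)*(0), {sr, sr^3, ...}: (-1)*(0)
so (chi_2 * chi_6) takes values
  {e} -> 2, {r^4} -> 2, {r^1, r^7} -> 0, {r^2, r^6} -> -2, {r^3, r^5} -> 0, {s, sr^2, ...} -> 0, {sr, sr^3, ...} -> 0.
Now take the inner product of this character with each irreducible chi from the table, <chi_2*chi_6, chi> = (1/16) sum_C |C| (chi_2*chi_6)(C) conj(chi(C)):
  <chi_2*chi_6, chi_1> = (1/16)[1*(2)*conj(1) + 1*(2)*conj(1) + 2*(0)*conj(1) + 2*(-2)*conj(1) + 2*(0)*conj(1) + 4*(0)*conj(1) + 4*(0)*conj(1)]
      = (1/16)[(2) + (2) + (0) + (-4) + (0) + (0) + (0)] = 0/16 = 0
  <chi_2*chi_6, chi_2> = (1/16)[1*(2)*conj(1) + 1*(2)*conj(1) + 2*(0)*conj(1) + 2*(-2)*conj(1) + 2*(0)*conj(1) + 4*(0)*conj(-1) + 4*(0)*conj(-1)]
      = (1/16)[(2) + (2) + (0) + (-4) + (0) + (0) + (0)] = 0/16 = 0
  <chi_2*chi_6, chi_3> = (1/16)[1*(2)*conj(1) + 1*(2)*conj(1) + 2*(0)*conj(-1) + 2*(-2)*conj(1) + 2*(0)*conj(-1) + 4*(0)*conj(1) + 4*(0)*conj(-1)]
      = (1/16)[(2) + (2) + (0) + (-4) + (0) + (0) + (0)] = 0/16 = 0
  <chi_2*chi_6, chi_4> = (1/16)[1*(2)*conj(1) + 1*(2)*conj(1) + 2*(0)*conj(-1) + 2*(-2)*conj(1) + 2*(0)*conj(-1) + 4*(0)*conj(-1) + 4*(0)*conj(1)]
      = (1/16)[(2) + (2) + (0) + (-4) + (0) + (0) + (0)] = 0/16 = 0
  <chi_2*chi_6, chi_5> = (1/16)[1*(2)*conj(2) + 1*(2)*conj(-2) + 2*(0)*conj(sqrt(2)) + 2*(-2)*conj(0) + 2*(0)*conj(-sqrt(2)) + 4*(0)*conj(0) + 4*(0)*conj(0)]
      = (1/16)[(4) + (-4) + (0) + (0) + (0) + (0) + (0)] = 0/16 = 0
  <chi_2*chi_6, chi_6> = (1/16)[1*(2)*conj(2) + 1*(2)*conj(2) + 2*(0)*conj(0) + 2*(-2)*conj(-2) + 2*(0)*conj(0) + 4*(0)*conj(0) + 4*(0)*conj(0)]
      = (1/16)[(4) + (4) + (0) + (8) + (0) + (0) + (0)] = 16/16 = 1
  <chi_2*chi_6, chi_7> = (1/16)[1*(2)*conj(2) + 1*(2)*conj(-2) + 2*(0)*conj(-sqrt(2)) + 2*(-2)*conj(0) + 2*(0)*conj(sqrt(2)) + 4*(0)*conj(0) + 4*(0)*conj(0)]
      = (1/16)[(4) + (-4) + (0) + (0) + (0) + (0) + (0)] = 0/16 = 0
Hence the multiplicities are chi_6: 1. Dimension check: dim(chi_2)*dim(chi_6) = 1*2 = 2 and sum (mult * dim) = 1*2 = 2.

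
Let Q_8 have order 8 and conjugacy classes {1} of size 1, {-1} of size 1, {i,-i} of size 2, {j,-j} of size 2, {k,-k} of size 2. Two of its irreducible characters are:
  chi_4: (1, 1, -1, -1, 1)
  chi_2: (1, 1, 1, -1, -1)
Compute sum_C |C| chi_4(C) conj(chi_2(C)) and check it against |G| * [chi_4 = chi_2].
Sum = 0; so <chi_4, chi_2> = 0 (distinct irreducibles are orthogonal).

Solution. Compute term by term over conjugacy classes (|C| * chi_4(C) * conj(chi_2(C))):
  1*(1)*conj(1) + 1*(1)*conj(1) + 2*(-1)*conj(1) + 2*(-1)*conj(-1) + 2*(1)*conj(-1)
  = (1) + (1) + (-2) + (2) + (-2)
  = 0.
Dividing by |G| = 8 gives 0/8 = 0, matching the row-orthogonality relation <chi_4, chi_2> = [chi_4 = chi_2].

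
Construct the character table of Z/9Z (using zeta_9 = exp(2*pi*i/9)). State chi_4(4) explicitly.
Character table of Z/9Z (irreps indexed chi_0,...,chi_8 with chi_k(m) = zeta_9^(k*m), zeta_9 = exp(2*pi*i/9)):
  irrep \ class  {0} (size 1)  {1} (size 1)    {2} (size 1)    {3} (size 1)    {4} (size 1)    {5} (size 1)    {6} (size 1)    {7} (size 1)    {8} (size 1)  
  chi_0          1             1               1               1               1               1               1               1               1             
  chi_1          1             exp(2*I*pi/9)   exp(4*I*pi/9)   exp(2*I*pi/3)   exp(8*I*pi/9)   exp(-8*I*pi/9)  exp(-2*I*pi/3)  exp(-4*I*pi/9)  exp(-2*I*pi/9)
  chi_2          1             exp(4*I*pi/9)   exp(8*I*pi/9)   exp(-2*I*pi/3)  exp(-2*I*pi/9)  exp(2*I*pi/9)   exp(2*I*pi/3)   exp(-8*I*pi/9)  exp(-4*I*pi/9)
  chi_3          1             exp(2*I*pi/3)   exp(-2*I*pi/3)  1               exp(2*I*pi/3)   exp(-2*I*pi/3)  1               exp(2*I*pi/3)   exp(-2*I*pi/3)
  chi_4          1             exp(8*I*pi/9)   exp(-2*I*pi/9)  exp(2*I*pi/3)   exp(-4*I*pi/9)  exp(4*I*pi/9)   exp(-2*I*pi/3)  exp(2*I*pi/9)   exp(-8*I*pi/9)
  chi_5          1             exp(-8*I*pi/9)  exp(2*I*pi/9)   exp(-2*I*pi/3)  exp(4*I*pi/9)   exp(-4*I*pi/9)  exp(2*I*pi/3)   exp(-2*I*pi/9)  exp(8*I*pi/9) 
  chi_6          1             exp(-2*I*pi/3)  exp(2*I*pi/3)   1               exp(-2*I*pi/3)  exp(2*I*pi/3)   1               exp(-2*I*pi/3)  exp(2*I*pi/3) 
  chi_7          1             exp(-4*I*pi/9)  exp(-8*I*pi/9)  exp(2*I*pi/3)   exp(2*I*pi/9)   exp(-2*I*pi/9)  exp(-2*I*pi/3)  exp(8*I*pi/9)   exp(4*I*pi/9) 
  chi_8          1             exp(-2*I*pi/9)  exp(-4*I*pi/9)  exp(-2*I*pi/3)  exp(-8*I*pi/9)  exp(8*I*pi/9)   exp(2*I*pi/3)   exp(4*I*pi/9)   exp(2*I*pi/9) 

Spot check: chi_4(4) = zeta_9^(4*4) = zeta_9^16 = exp(-4*I*pi/9).

Explanation: Z/9Z is abelian, so all 9 irreducible complex representations are 1-dimensional. They are given by chi_k(m) = zeta_9^(k*m) for k = 0,...,8. Row orthogonality: sum_m chi_k(m) conj(chi_l(m)) = 9 * [k = l].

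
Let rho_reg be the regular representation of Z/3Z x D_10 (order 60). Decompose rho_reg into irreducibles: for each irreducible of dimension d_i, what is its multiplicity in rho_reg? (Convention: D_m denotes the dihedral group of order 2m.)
Each irreducible V_i of dimension d_i appears with multiplicity d_i, i.e. rho_reg = (direct sum over all irreducibles V_i) d_i V_i. The irreducible dimensions for Z/3Z x D_10 are 1, 1, 1, 1, 1, 1, 1, 1, 1, 1, 1, 1, 2, 2, 2, 2, 2, 2, 2, 2, 2, 2, 2, 2: 12 irreducibles of dimension 1, each with multiplicity 1; 12 irreducibles of dimension 2, each with multiplicity 2. Total dimension 12*1*1 + 12*2*2 = 60 = |G|.

Solution. General theorem: in the regular representation of a finite group G, each irreducible appears with multiplicity equal to its dimension. Check: dim(rho_reg) = sum d_i^2 = 1 + 1 + 1 + 1 + 1 + 1 + 1 + 1 + 1 + 1 + 1 + 1 + 4 + 4 + 4 + 4 + 4 + 4 + 4 + 4 + 4 + 4 + 4 + 4 = 60 = |G|.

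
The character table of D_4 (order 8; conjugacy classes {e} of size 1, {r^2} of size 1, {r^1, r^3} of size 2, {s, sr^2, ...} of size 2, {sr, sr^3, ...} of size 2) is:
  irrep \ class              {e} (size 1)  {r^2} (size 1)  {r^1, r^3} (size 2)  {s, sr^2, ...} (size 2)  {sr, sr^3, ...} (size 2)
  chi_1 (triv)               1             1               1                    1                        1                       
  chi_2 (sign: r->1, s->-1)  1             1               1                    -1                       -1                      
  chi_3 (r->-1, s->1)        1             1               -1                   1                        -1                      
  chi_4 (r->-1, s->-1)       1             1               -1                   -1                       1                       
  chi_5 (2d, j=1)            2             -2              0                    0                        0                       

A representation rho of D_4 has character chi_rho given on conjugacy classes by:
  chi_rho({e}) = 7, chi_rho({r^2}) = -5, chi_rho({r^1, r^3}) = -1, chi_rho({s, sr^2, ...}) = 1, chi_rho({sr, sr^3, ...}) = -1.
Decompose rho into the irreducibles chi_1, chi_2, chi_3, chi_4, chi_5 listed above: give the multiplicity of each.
Multiplicities: chi_1: 0, chi_2: 0, chi_3: 1, chi_4: 0, chi_5: 3.

Why: Use <chi_rho, chi> = (1/|G|) sum_C |C| * chi_rho(C) * conj(chi(C)) with |G| = 8 for each irreducible chi in the table:
  <chi_rho, chi_1> = (1/8)[1*(7)*conj(1) + 1*(-5)*conj(1) + 2*(-1)*conj(1) + 2*(1)*conj(1) + 2*(-1)*conj(1)]
      = (1/8)[(7) + (-5) + (-2) + (2) + (-2)] = 0/8 = 0
  <chi_rho, chi_2> = (1/8)[1*(7)*conj(1) + 1*(-5)*conj(1) + 2*(-1)*conj(1) + 2*(1)*conj(-1) + 2*(-1)*conj(-1)]
      = (1/8)[(7) + (-5) + (-2) + (-2) + (2)] = 0/8 = 0
  <chi_rho, chi_3> = (1/8)[1*(7)*conj(1) + 1*(-5)*conj(1) + 2*(-1)*conj(-1) + 2*(1)*conj(1) + 2*(-1)*conj(-1)]
      = (1/8)[(7) + (-5) + (2) + (2) + (2)] = 8/8 = 1
  <chi_rho, chi_4> = (1/8)[1*(7)*conj(1) + 1*(-5)*conj(1) + 2*(-1)*conj(-1) + 2*(1)*conj(-1) + 2*(-1)*conj(1)]
      = (1/8)[(7) + (-5) + (2) + (-2) + (-2)] = 0/8 = 0
  <chi_rho, chi_5> = (1/8)[1*(7)*conj(2) + 1*(-5)*conj(-2) + 2*(-1)*conj(0) + 2*(1)*conj(0) + 2*(-1)*conj(0)]
      = (1/8)[(14) + (10) + (0) + (0) + (0)] = 24/8 = 3
Dimension check: dim(rho) = sum (mult * dim) = 0*1 + 0*1 + 1*1 + 0*1 + 3*2 = 7 = chi_rho(e) = 7.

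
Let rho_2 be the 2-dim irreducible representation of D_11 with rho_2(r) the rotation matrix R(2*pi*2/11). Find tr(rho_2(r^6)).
chi_{rho_2}(r^6) = 2*cos(2*pi*2*6/11) = 2*cos(24*pi/11)

Why: rho_2(r^6) is rotation by angle 2*pi*2*6/11, whose trace is 2*cos(2*pi*2*6/11) = 2*cos(24*pi/11).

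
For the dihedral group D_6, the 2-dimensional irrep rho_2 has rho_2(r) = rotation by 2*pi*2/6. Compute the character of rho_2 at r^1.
chi_{rho_2}(r^1) = 2*cos(2*pi*2*1/6) = -1

rho_2(r^1) is rotation by angle 2*pi*2*1/6, whose trace is 2*cos(2*pi*2*1/6) = -1.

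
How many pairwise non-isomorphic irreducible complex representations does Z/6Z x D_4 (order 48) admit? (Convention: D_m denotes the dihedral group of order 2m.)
30

Derivation: The number of irreducible complex representations of a finite group equals its number of conjugacy classes. For a direct product, #classes(G x H) = #classes(G) * #classes(H). Z/6Z has 6 classes (abelian), D_4 has 5 classes, so 6 * 5 = 30, so Z/6Z x D_4 (order 48) has exactly 30 irreducible complex representations.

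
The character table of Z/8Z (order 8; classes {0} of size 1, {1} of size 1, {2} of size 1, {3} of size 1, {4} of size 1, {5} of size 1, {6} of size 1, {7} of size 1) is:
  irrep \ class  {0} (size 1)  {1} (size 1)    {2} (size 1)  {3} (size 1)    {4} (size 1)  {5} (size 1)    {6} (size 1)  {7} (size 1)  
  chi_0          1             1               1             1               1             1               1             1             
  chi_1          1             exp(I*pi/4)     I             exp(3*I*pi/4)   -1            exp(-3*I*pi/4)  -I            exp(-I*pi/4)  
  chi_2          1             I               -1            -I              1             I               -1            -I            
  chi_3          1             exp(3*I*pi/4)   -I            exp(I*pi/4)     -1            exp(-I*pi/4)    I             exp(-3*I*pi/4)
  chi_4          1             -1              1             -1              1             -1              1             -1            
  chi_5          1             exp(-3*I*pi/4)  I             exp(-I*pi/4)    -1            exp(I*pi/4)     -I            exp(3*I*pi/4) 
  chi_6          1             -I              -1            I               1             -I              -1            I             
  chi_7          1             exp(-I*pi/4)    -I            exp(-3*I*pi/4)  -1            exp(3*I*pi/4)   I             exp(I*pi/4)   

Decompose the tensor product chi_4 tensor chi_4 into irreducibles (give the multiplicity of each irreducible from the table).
chi_4 tensor chi_4 = chi_0 (all other irreducibles have multiplicity 0).

Explanation: The character of a tensor product is the pointwise product (chi_4 * chi_4)(C) = chi_4(C) * chi_4(C):
  {0}: (1)*(1), {1}: (-1)*(-1), {2}: (1)*(1), {3}: (-1)*(-1), {4}: (1)*(1), {5}: (-1)*(-1), {6}: (1)*(1), {7}: (-1)*(-1)
so (chi_4 * chi_4) takes values
  {0} -> 1, {1} -> 1, {2} -> 1, {3} -> 1, {4} -> 1, {5} -> 1, {6} -> 1, {7} -> 1.
Now take the inner product of this character with each irreducible chi from the table, <chi_4*chi_4, chi> = (1/8) sum_C |C| (chi_4*chi_4)(C) conj(chi(C)):
  <chi_4*chi_4, chi_0> = (1/8)[1*(1)*conj(1) + 1*(1)*conj(1) + 1*(1)*conj(1) + 1*(1)*conj(1) + 1*(1)*conj(1) + 1*(1)*conj(1) + 1*(1)*conj(1) + 1*(1)*conj(1)]
      = (1/8)[(1) + (1) + (1) + (1) + (1) + (1) + (1) + (1)] = 8/8 = 1
  <chi_4*chi_4, chi_1> = (1/8)[1*(1)*conj(1) + 1*(1)*conj(exp(I*pi/4)) + 1*(1)*conj(I) + 1*(1)*conj(exp(3*I*pi/4)) + 1*(1)*conj(-1) + 1*(1)*conj(exp(-3*I*pi/4)) + 1*(1)*conj(-I) + 1*(1)*conj(exp(-I*pi/4))]
      = (1/8)[(1) + (exp(-I*pi/4)) + (-I) + (exp(-3*I*pi/4)) + (-1) + (exp(3*I*pi/4)) + (I) + (exp(I*pi/4))] = 0/8 = 0
  <chi_4*chi_4, chi_2> = (1/8)[1*(1)*conj(1) + 1*(1)*conj(I) + 1*(1)*conj(-1) + 1*(1)*conj(-I) + 1*(1)*conj(1) + 1*(1)*conj(I) + 1*(1)*conj(-1) + 1*(1)*conj(-I)]
      = (1/8)[(1) + (-I) + (-1) + (I) + (1) + (-I) + (-1) + (I)] = 0/8 = 0
  <chi_4*chi_4, chi_3> = (1/8)[1*(1)*conj(1) + 1*(1)*conj(exp(3*I*pi/4)) + 1*(1)*conj(-I) + 1*(1)*conj(exp(I*pi/4)) + 1*(1)*conj(-1) + 1*(1)*conj(exp(-I*pi/4)) + 1*(1)*conj(I) + 1*(1)*conj(exp(-3*I*pi/4))]
      = (1/8)[(1) + (exp(-3*I*pi/4)) + (I) + (exp(-I*pi/4)) + (-1) + (exp(I*pi/4)) + (-I) + (exp(3*I*pi/4))] = 0/8 = 0
  <chi_4*chi_4, chi_4> = (1/8)[1*(1)*conj(1) + 1*(1)*conj(-1) + 1*(1)*conj(1) + 1*(1)*conj(-1) + 1*(1)*conj(1) + 1*(1)*conj(-1) + 1*(1)*conj(1) + 1*(1)*conj(-1)]
      = (1/8)[(1) + (-1) + (1) + (-1) + (1) + (-1) + (1) + (-1)] = 0/8 = 0
  <chi_4*chi_4, chi_5> = (1/8)[1*(1)*conj(1) + 1*(1)*conj(exp(-3*I*pi/4)) + 1*(1)*conj(I) + 1*(1)*conj(exp(-I*pi/4)) + 1*(1)*conj(-1) + 1*(1)*conj(exp(I*pi/4)) + 1*(1)*conj(-I) + 1*(1)*conj(exp(3*I*pi/4))]
      = (1/8)[(1) + (exp(3*I*pi/4)) + (-I) + (exp(I*pi/4)) + (-1) + (exp(-I*pi/4)) + (I) + (exp(-3*I*pi/4))] = 0/8 = 0
  <chi_4*chi_4, chi_6> = (1/8)[1*(1)*conj(1) + 1*(1)*conj(-I) + 1*(1)*conj(-1) + 1*(1)*conj(I) + 1*(1)*conj(1) + 1*(1)*conj(-I) + 1*(1)*conj(-1) + 1*(1)*conj(I)]
      = (1/8)[(1) + (I) + (-1) + (-I) + (1) + (I) + (-1) + (-I)] = 0/8 = 0
  <chi_4*chi_4, chi_7> = (1/8)[1*(1)*conj(1) + 1*(1)*conj(exp(-I*pi/4)) + 1*(1)*conj(-I) + 1*(1)*conj(exp(-3*I*pi/4)) + 1*(1)*conj(-1) + 1*(1)*conj(exp(3*I*pi/4)) + 1*(1)*conj(I) + 1*(1)*conj(exp(I*pi/4))]
      = (1/8)[(1) + (exp(I*pi/4)) + (I) + (exp(3*I*pi/4)) + (-1) + (exp(-3*I*pi/4)) + (-I) + (exp(-I*pi/4))] = 0/8 = 0
(Exp terms are combined using exp(i*s)*conj(exp(i*t)) = exp(i*(s-t)), and sums of them are collapsed using the identity that for every m > 1 the m distinct m-th roots of unity sum to 0, e.g. 1 + exp(2*I*pi/3) + exp(-2*I*pi/3) = 0.)
Hence the multiplicities are chi_0: 1. Dimension check: dim(chi_4)*dim(chi_4) = 1*1 = 1 and sum (mult * dim) = 1*1 = 1.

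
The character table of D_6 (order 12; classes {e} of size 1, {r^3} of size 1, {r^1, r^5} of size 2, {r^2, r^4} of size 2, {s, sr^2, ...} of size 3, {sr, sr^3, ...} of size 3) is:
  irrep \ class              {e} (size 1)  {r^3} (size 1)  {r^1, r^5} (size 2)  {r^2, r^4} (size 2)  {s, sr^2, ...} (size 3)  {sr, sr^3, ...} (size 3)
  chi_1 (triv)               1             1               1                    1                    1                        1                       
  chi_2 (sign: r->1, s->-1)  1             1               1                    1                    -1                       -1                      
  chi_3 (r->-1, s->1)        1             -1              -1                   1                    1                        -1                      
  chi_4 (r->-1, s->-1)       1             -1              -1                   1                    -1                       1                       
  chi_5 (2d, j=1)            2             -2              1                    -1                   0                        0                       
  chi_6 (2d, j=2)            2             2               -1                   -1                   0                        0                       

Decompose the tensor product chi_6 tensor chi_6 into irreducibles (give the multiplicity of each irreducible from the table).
chi_6 tensor chi_6 = chi_1 + chi_2 + chi_6 (all other irreducibles have multiplicity 0).

Explanation: The character of a tensor product is the pointwise product (chi_6 * chi_6)(C) = chi_6(C) * chi_6(C):
  {e}: (2)*(2), {r^3}: (2)*(2), {r^1, r^5}: (-1)*(-1), {r^2, r^4}: (-1)*(-1), {s, sr^2, ...}: (0)*(0), {sr, sr^3, ...}: (0)*(0)
so (chi_6 * chi_6) takes values
  {e} -> 4, {r^3} -> 4, {r^1, r^5} -> 1, {r^2, r^4} -> 1, {s, sr^2, ...} -> 0, {sr, sr^3, ...} -> 0.
Now take the inner product of this character with each irreducible chi from the table, <chi_6*chi_6, chi> = (1/12) sum_C |C| (chi_6*chi_6)(C) conj(chi(C)):
  <chi_6*chi_6, chi_1> = (1/12)[1*(4)*conj(1) + 1*(4)*conj(1) + 2*(1)*conj(1) + 2*(1)*conj(1) + 3*(0)*conj(1) + 3*(0)*conj(1)]
      = (1/12)[(4) + (4) + (2) + (2) + (0) + (0)] = 12/12 = 1
  <chi_6*chi_6, chi_2> = (1/12)[1*(4)*conj(1) + 1*(4)*conj(1) + 2*(1)*conj(1) + 2*(1)*conj(1) + 3*(0)*conj(-1) + 3*(0)*conj(-1)]
      = (1/12)[(4) + (4) + (2) + (2) + (0) + (0)] = 12/12 = 1
  <chi_6*chi_6, chi_3> = (1/12)[1*(4)*conj(1) + 1*(4)*conj(-1) + 2*(1)*conj(-1) + 2*(1)*conj(1) + 3*(0)*conj(1) + 3*(0)*conj(-1)]
      = (1/12)[(4) + (-4) + (-2) + (2) + (0) + (0)] = 0/12 = 0
  <chi_6*chi_6, chi_4> = (1/12)[1*(4)*conj(1) + 1*(4)*conj(-1) + 2*(1)*conj(-1) + 2*(1)*conj(1) + 3*(0)*conj(-1) + 3*(0)*conj(1)]
      = (1/12)[(4) + (-4) + (-2) + (2) + (0) + (0)] = 0/12 = 0
  <chi_6*chi_6, chi_5> = (1/12)[1*(4)*conj(2) + 1*(4)*conj(-2) + 2*(1)*conj(1) + 2*(1)*conj(-1) + 3*(0)*conj(0) + 3*(0)*conj(0)]
      = (1/12)[(8) + (-8) + (2) + (-2) + (0) + (0)] = 0/12 = 0
  <chi_6*chi_6, chi_6> = (1/12)[1*(4)*conj(2) + 1*(4)*conj(2) + 2*(1)*conj(-1) + 2*(1)*conj(-1) + 3*(0)*conj(0) + 3*(0)*conj(0)]
      = (1/12)[(8) + (8) + (-2) + (-2) + (0) + (0)] = 12/12 = 1
Hence the multiplicities are chi_1: 1, chi_2: 1, chi_6: 1. Dimension check: dim(chi_6)*dim(chi_6) = 2*2 = 4 and sum (mult * dim) = 1*1 + 1*1 + 1*2 = 4.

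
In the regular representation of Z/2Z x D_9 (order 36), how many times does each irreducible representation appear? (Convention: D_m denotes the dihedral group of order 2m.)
Each irreducible V_i of dimension d_i appears with multiplicity d_i, i.e. rho_reg = (direct sum over all irreducibles V_i) d_i V_i. The irreducible dimensions for Z/2Z x D_9 are 1, 1, 1, 1, 2, 2, 2, 2, 2, 2, 2, 2: 4 irreducibles of dimension 1, each with multiplicity 1; 8 irreducibles of dimension 2, each with multiplicity 2. Total dimension 4*1*1 + 8*2*2 = 36 = |G|.

Explanation: General theorem: in the regular representation of a finite group G, each irreducible appears with multiplicity equal to its dimension. Check: dim(rho_reg) = sum d_i^2 = 1 + 1 + 1 + 1 + 4 + 4 + 4 + 4 + 4 + 4 + 4 + 4 = 36 = |G|.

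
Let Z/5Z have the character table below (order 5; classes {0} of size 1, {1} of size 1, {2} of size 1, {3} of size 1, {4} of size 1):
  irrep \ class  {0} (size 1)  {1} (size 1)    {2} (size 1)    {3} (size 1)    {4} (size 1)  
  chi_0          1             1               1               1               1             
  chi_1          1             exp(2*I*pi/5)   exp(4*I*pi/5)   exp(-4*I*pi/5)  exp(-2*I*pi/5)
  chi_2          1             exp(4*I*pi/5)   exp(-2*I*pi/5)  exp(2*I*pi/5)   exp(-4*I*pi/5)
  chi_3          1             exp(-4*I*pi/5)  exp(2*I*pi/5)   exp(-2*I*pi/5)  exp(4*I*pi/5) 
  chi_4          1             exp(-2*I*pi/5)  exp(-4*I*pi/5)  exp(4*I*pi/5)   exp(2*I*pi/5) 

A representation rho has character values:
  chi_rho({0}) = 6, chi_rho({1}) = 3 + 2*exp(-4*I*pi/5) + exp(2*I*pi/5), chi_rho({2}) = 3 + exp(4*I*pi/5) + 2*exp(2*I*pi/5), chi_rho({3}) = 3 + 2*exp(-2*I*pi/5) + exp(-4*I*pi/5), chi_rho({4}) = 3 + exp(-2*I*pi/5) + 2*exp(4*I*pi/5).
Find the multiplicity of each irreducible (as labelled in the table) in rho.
Multiplicities: chi_0: 3, chi_1: 1, chi_2: 0, chi_3: 2, chi_4: 0.

Details: Use <chi_rho, chi> = (1/|G|) sum_C |C| * chi_rho(C) * conj(chi(C)) with |G| = 5 for each irreducible chi in the table:
  <chi_rho, chi_0> = (1/5)[1*(6)*conj(1) + 1*(3 + 2*exp(-4*I*pi/5) + exp(2*I*pi/5))*conj(1) + 1*(3 + exp(4*I*pi/5) + 2*exp(2*I*pi/5))*conj(1) + 1*(3 + 2*exp(-2*I*pi/5) + exp(-4*I*pi/5))*conj(1) + 1*(3 + exp(-2*I*pi/5) + 2*exp(4*I*pi/5))*conj(1)]
      = (1/5)[(6) + (3 + 2*exp(-4*I*pi/5) + exp(2*I*pi/5)) + (3 + exp(4*I*pi/5) + 2*exp(2*I*pi/5)) + (3 + 2*exp(-2*I*pi/5) + exp(-4*I*pi/5)) + (3 + exp(-2*I*pi/5) + 2*exp(4*I*pi/5))] = 15/5 = 3
  <chi_rho, chi_1> = (1/5)[1*(6)*conj(1) + 1*(3 + 2*exp(-4*I*pi/5) + exp(2*I*pi/5))*conj(exp(2*I*pi/5)) + 1*(3 + exp(4*I*pi/5) + 2*exp(2*I*pi/5))*conj(exp(4*I*pi/5)) + 1*(3 + 2*exp(-2*I*pi/5) + exp(-4*I*pi/5))*conj(exp(-4*I*pi/5)) + 1*(3 + exp(-2*I*pi/5) + 2*exp(4*I*pi/5))*conj(exp(-2*I*pi/5))]
      = (1/5)[(6) + (1 + 3*exp(-2*I*pi/5) + 2*exp(4*I*pi/5)) + (1 + 2*exp(-2*I*pi/5) + 3*exp(-4*I*pi/5)) + (1 + 3*exp(4*I*pi/5) + 2*exp(2*I*pi/5)) + (1 + 2*exp(-4*I*pi/5) + 3*exp(2*I*pi/5))] = 5/5 = 1
  <chi_rho, chi_2> = (1/5)[1*(6)*conj(1) + 1*(3 + 2*exp(-4*I*pi/5) + exp(2*I*pi/5))*conj(exp(4*I*pi/5)) + 1*(3 + exp(4*I*pi/5) + 2*exp(2*I*pi/5))*conj(exp(-2*I*pi/5)) + 1*(3 + 2*exp(-2*I*pi/5) + exp(-4*I*pi/5))*conj(exp(2*I*pi/5)) + 1*(3 + exp(-2*I*pi/5) + 2*exp(4*I*pi/5))*conj(exp(-4*I*pi/5))]
      = (1/5)[(6) + (3*exp(-4*I*pi/5) + exp(-2*I*pi/5) + 2*exp(2*I*pi/5)) + (exp(-4*I*pi/5) + 2*exp(4*I*pi/5) + 3*exp(2*I*pi/5)) + (3*exp(-2*I*pi/5) + 2*exp(-4*I*pi/5) + exp(4*I*pi/5)) + (2*exp(-2*I*pi/5) + exp(2*I*pi/5) + 3*exp(4*I*pi/5))] = 0/5 = 0
  <chi_rho, chi_3> = (1/5)[1*(6)*conj(1) + 1*(3 + 2*exp(-4*I*pi/5) + exp(2*I*pi/5))*conj(exp(-4*I*pi/5)) + 1*(3 + exp(4*I*pi/5) + 2*exp(2*I*pi/5))*conj(exp(2*I*pi/5)) + 1*(3 + 2*exp(-2*I*pi/5) + exp(-4*I*pi/5))*conj(exp(-2*I*pi/5)) + 1*(3 + exp(-2*I*pi/5) + 2*exp(4*I*pi/5))*conj(exp(4*I*pi/5))]
      = (1/5)[(6) + (2 + exp(-4*I*pi/5) + 3*exp(4*I*pi/5)) + (2 + 3*exp(-2*I*pi/5) + exp(2*I*pi/5)) + (2 + exp(-2*I*pi/5) + 3*exp(2*I*pi/5)) + (2 + 3*exp(-4*I*pi/5) + exp(4*I*pi/5))] = 10/5 = 2
  <chi_rho, chi_4> = (1/5)[1*(6)*conj(1) + 1*(3 + 2*exp(-4*I*pi/5) + exp(2*I*pi/5))*conj(exp(-2*I*pi/5)) + 1*(3 + exp(4*I*pi/5) + 2*exp(2*I*pi/5))*conj(exp(-4*I*pi/5)) + 1*(3 + 2*exp(-2*I*pi/5) + exp(-4*I*pi/5))*conj(exp(4*I*pi/5)) + 1*(3 + exp(-2*I*pi/5) + 2*exp(4*I*pi/5))*conj(exp(2*I*pi/5))]
      = (1/5)[(6) + (2*exp(-2*I*pi/5) + exp(4*I*pi/5) + 3*exp(2*I*pi/5)) + (2*exp(-4*I*pi/5) + exp(-2*I*pi/5) + 3*exp(4*I*pi/5)) + (3*exp(-4*I*pi/5) + exp(2*I*pi/5) + 2*exp(4*I*pi/5)) + (3*exp(-2*I*pi/5) + exp(-4*I*pi/5) + 2*exp(2*I*pi/5))] = 0/5 = 0
(Exp terms are combined using exp(i*s)*conj(exp(i*t)) = exp(i*(s-t)), and sums of them are collapsed using the identity that for every m > 1 the m distinct m-th roots of unity sum to 0, e.g. 1 + exp(2*I*pi/3) + exp(-2*I*pi/3) = 0.)
Dimension check: dim(rho) = sum (mult * dim) = 3*1 + 1*1 + 0*1 + 2*1 + 0*1 = 6 = chi_rho(e) = 6.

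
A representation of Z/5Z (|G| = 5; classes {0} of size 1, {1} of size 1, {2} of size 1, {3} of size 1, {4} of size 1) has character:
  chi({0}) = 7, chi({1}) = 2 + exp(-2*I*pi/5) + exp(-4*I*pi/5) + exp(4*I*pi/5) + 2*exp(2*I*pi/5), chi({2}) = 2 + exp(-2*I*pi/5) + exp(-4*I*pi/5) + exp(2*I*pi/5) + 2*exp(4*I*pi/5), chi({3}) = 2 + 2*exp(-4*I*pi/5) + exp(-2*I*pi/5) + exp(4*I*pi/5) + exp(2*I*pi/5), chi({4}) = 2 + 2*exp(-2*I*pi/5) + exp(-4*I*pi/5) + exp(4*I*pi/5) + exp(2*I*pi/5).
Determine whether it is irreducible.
Not irreducible (reducible): <chi, chi> = 11 > 1.

Explanation: <chi, chi> = (1/|G|) sum_C |C| * |chi(C)|^2 = (1/5)[1*|7|^2 + 1*|2 + exp(-2*I*pi/5) + exp(-4*I*pi/5) + exp(4*I*pi/5) + 2*exp(2*I*pi/5)|^2 + 1*|2 + exp(-2*I*pi/5) + exp(-4*I*pi/5) + exp(2*I*pi/5) + 2*exp(4*I*pi/5)|^2 + 1*|2 + 2*exp(-4*I*pi/5) + exp(-2*I*pi/5) + exp(4*I*pi/5) + exp(2*I*pi/5)|^2 + 1*|2 + 2*exp(-2*I*pi/5) + exp(-4*I*pi/5) + exp(4*I*pi/5) + exp(2*I*pi/5)|^2]
  = (1/5)[(49) + (11 + 10*exp(-2*I*pi/5) + 9*exp(-4*I*pi/5) + 9*exp(4*I*pi/5) + 10*exp(2*I*pi/5)) + (11 + 9*exp(-2*I*pi/5) + 10*exp(-4*I*pi/5) + 10*exp(4*I*pi/5) + 9*exp(2*I*pi/5)) + (11 + 9*exp(-2*I*pi/5) + 10*exp(-4*I*pi/5) + 10*exp(4*I*pi/5) + 9*exp(2*I*pi/5)) + (11 + 10*exp(-2*I*pi/5) + 9*exp(-4*I*pi/5) + 9*exp(4*I*pi/5) + 10*exp(2*I*pi/5))] = 55/5 = 11.
(Exp terms are combined using exp(i*s)*conj(exp(i*t)) = exp(i*(s-t)), and sums of them are collapsed using the identity that for every m > 1 the m distinct m-th roots of unity sum to 0, e.g. 1 + exp(2*I*pi/3) + exp(-2*I*pi/3) = 0.)
A character is irreducible iff <chi, chi> = 1, so this representation is reducible.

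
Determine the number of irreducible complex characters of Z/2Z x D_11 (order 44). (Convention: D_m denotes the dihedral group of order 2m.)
14

Working: The number of irreducible complex representations of a finite group equals its number of conjugacy classes. For a direct product, #classes(G x H) = #classes(G) * #classes(H). Z/2Z has 2 classes (abelian), D_11 has 7 classes, so 2 * 7 = 14, so Z/2Z x D_11 (order 44) has exactly 14 irreducible complex representations.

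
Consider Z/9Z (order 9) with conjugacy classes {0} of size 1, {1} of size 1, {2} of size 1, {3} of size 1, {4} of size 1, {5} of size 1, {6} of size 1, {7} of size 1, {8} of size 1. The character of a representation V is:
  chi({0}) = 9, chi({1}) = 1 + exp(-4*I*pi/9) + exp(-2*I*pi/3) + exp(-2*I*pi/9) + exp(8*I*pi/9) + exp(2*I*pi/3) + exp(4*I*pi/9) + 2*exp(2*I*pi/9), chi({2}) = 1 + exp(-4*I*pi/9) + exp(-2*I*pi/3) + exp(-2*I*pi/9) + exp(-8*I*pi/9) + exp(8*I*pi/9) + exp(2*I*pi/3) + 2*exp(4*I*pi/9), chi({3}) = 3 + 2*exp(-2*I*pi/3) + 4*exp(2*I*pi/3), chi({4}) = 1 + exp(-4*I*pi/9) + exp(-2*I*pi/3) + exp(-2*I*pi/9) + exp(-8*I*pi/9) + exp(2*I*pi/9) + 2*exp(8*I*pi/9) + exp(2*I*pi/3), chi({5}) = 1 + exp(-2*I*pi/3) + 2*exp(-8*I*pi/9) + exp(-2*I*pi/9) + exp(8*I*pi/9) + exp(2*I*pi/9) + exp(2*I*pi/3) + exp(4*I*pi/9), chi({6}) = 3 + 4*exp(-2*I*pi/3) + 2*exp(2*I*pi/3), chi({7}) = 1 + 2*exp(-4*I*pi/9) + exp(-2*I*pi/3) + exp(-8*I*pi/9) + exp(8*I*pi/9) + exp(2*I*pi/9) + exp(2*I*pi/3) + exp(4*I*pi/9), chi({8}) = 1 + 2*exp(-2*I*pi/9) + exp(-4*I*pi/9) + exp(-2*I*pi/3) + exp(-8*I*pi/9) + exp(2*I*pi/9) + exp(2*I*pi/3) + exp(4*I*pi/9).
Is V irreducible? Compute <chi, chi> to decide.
Not irreducible (reducible): <chi, chi> = 11 > 1.

<chi, chi> = (1/|G|) sum_C |C| * |chi(C)|^2 = (1/9)[1*|9|^2 + 1*|1 + exp(-4*I*pi/9) + exp(-2*I*pi/3) + exp(-2*I*pi/9) + exp(8*I*pi/9) + exp(2*I*pi/3) + exp(4*I*pi/9) + 2*exp(2*I*pi/9)|^2 + 1*|1 + exp(-4*I*pi/9) + exp(-2*I*pi/3) + exp(-2*I*pi/9) + exp(-8*I*pi/9) + exp(8*I*pi/9) + exp(2*I*pi/3) + 2*exp(4*I*pi/9)|^2 + 1*|3 + 2*exp(-2*I*pi/3) + 4*exp(2*I*pi/3)|^2 + 1*|1 + exp(-4*I*pi/9) + exp(-2*I*pi/3) + exp(-2*I*pi/9) + exp(-8*I*pi/9) + exp(2*I*pi/9) + 2*exp(8*I*pi/9) + exp(2*I*pi/3)|^2 + 1*|1 + exp(-2*I*pi/3) + 2*exp(-8*I*pi/9) + exp(-2*I*pi/9) + exp(8*I*pi/9) + exp(2*I*pi/9) + exp(2*I*pi/3) + exp(4*I*pi/9)|^2 + 1*|3 + 4*exp(-2*I*pi/3) + 2*exp(2*I*pi/3)|^2 + 1*|1 + 2*exp(-4*I*pi/9) + exp(-2*I*pi/3) + exp(-8*I*pi/9) + exp(8*I*pi/9) + exp(2*I*pi/9) + exp(2*I*pi/3) + exp(4*I*pi/9)|^2 + 1*|1 + 2*exp(-2*I*pi/9) + exp(-4*I*pi/9) + exp(-2*I*pi/3) + exp(-8*I*pi/9) + exp(2*I*pi/9) + exp(2*I*pi/3) + exp(4*I*pi/9)|^2]
  = (1/9)[(81) + (11 + 9*exp(-4*I*pi/9) + 9*exp(-2*I*pi/3) + 9*exp(-2*I*pi/9) + 8*exp(-8*I*pi/9) + 8*exp(8*I*pi/9) + 9*exp(2*I*pi/9) + 9*exp(2*I*pi/3) + 9*exp(4*I*pi/9)) + (11 + 9*exp(-4*I*pi/9) + 9*exp(-2*I*pi/3) + 8*exp(-2*I*pi/9) + 9*exp(-8*I*pi/9) + 9*exp(8*I*pi/9) + 8*exp(2*I*pi/9) + 9*exp(2*I*pi/3) + 9*exp(4*I*pi/9)) + (3) + (11 + 8*exp(-4*I*pi/9) + 9*exp(-2*I*pi/3) + 9*exp(-2*I*pi/9) + 9*exp(-8*I*pi/9) + 9*exp(8*I*pi/9) + 9*exp(2*I*pi/9) + 9*exp(2*I*pi/3) + 8*exp(4*I*pi/9)) + (11 + 8*exp(-4*I*pi/9) + 9*exp(-2*I*pi/3) + 9*exp(-2*I*pi/9) + 9*exp(-8*I*pi/9) + 9*exp(8*I*pi/9) + 9*exp(2*I*pi/9) + 9*exp(2*I*pi/3) + 8*exp(4*I*pi/9)) + (3) + (11 + 9*exp(-4*I*pi/9) + 9*exp(-2*I*pi/3) + 8*exp(-2*I*pi/9) + 9*exp(-8*I*pi/9) + 9*exp(8*I*pi/9) + 8*exp(2*I*pi/9) + 9*exp(2*I*pi/3) + 9*exp(4*I*pi/9)) + (11 + 9*exp(-4*I*pi/9) + 9*exp(-2*I*pi/3) + 9*exp(-2*I*pi/9) + 8*exp(-8*I*pi/9) + 8*exp(8*I*pi/9) + 9*exp(2*I*pi/9) + 9*exp(2*I*pi/3) + 9*exp(4*I*pi/9))] = 99/9 = 11.
(Exp terms are combined using exp(i*s)*conj(exp(i*t)) = exp(i*(s-t)), and sums of them are collapsed using the identity that for every m > 1 the m distinct m-th roots of unity sum to 0, e.g. 1 + exp(2*I*pi/3) + exp(-2*I*pi/3) = 0.)
A character is irreducible iff <chi, chi> = 1, so this representation is reducible.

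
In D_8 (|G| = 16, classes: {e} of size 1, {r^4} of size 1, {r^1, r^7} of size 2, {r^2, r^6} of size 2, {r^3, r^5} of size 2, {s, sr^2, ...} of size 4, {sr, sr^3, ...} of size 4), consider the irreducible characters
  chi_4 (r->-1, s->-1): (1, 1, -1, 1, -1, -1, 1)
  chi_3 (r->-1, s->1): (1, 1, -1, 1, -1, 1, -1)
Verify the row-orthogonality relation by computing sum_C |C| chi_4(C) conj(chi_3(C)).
Sum = 0; so <chi_4, chi_3> = 0 (distinct irreducibles are orthogonal).

Derivation: Compute term by term over conjugacy classes (|C| * chi_4(C) * conj(chi_3(C))):
  1*(1)*conj(1) + 1*(1)*conj(1) + 2*(-1)*conj(-1) + 2*(1)*conj(1) + 2*(-1)*conj(-1) + 4*(-1)*conj(1) + 4*(1)*conj(-1)
  = (1) + (1) + (2) + (2) + (2) + (-4) + (-4)
  = 0.
Dividing by |G| = 16 gives 0/16 = 0, matching the row-orthogonality relation <chi_4, chi_3> = [chi_4 = chi_3].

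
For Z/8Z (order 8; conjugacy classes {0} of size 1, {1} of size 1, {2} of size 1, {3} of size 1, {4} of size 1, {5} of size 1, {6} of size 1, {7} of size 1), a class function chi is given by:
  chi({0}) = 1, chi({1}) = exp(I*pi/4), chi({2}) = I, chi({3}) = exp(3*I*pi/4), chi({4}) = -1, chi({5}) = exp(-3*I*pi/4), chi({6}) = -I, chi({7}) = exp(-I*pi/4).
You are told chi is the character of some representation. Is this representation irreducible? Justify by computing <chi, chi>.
Irreducible: <chi, chi> = 1.

Proof sketch: <chi, chi> = (1/|G|) sum_C |C| * |chi(C)|^2 = (1/8)[1*|1|^2 + 1*|exp(I*pi/4)|^2 + 1*|I|^2 + 1*|exp(3*I*pi/4)|^2 + 1*|-1|^2 + 1*|exp(-3*I*pi/4)|^2 + 1*|-I|^2 + 1*|exp(-I*pi/4)|^2]
  = (1/8)[(1) + (1) + (1) + (1) + (1) + (1) + (1) + (1)] = 8/8 = 1.
(Exp terms are combined using exp(i*s)*conj(exp(i*t)) = exp(i*(s-t)), and sums of them are collapsed using the identity that for every m > 1 the m distinct m-th roots of unity sum to 0, e.g. 1 + exp(2*I*pi/3) + exp(-2*I*pi/3) = 0.)
A character is irreducible iff <chi, chi> = 1, so this representation is irreducible.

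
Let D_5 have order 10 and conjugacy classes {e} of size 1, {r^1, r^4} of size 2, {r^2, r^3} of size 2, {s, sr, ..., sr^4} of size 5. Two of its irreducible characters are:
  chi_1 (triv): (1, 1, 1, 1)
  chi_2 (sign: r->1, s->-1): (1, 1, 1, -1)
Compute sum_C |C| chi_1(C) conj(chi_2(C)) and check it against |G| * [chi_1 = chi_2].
Sum = 0; so <chi_1, chi_2> = 0 (distinct irreducibles are orthogonal).

Proof sketch: Compute term by term over conjugacy classes (|C| * chi_1(C) * conj(chi_2(C))):
  1*(1)*conj(1) + 2*(1)*conj(1) + 2*(1)*conj(1) + 5*(1)*conj(-1)
  = (1) + (2) + (2) + (-5)
  = 0.
Dividing by |G| = 10 gives 0/10 = 0, matching the row-orthogonality relation <chi_1, chi_2> = [chi_1 = chi_2].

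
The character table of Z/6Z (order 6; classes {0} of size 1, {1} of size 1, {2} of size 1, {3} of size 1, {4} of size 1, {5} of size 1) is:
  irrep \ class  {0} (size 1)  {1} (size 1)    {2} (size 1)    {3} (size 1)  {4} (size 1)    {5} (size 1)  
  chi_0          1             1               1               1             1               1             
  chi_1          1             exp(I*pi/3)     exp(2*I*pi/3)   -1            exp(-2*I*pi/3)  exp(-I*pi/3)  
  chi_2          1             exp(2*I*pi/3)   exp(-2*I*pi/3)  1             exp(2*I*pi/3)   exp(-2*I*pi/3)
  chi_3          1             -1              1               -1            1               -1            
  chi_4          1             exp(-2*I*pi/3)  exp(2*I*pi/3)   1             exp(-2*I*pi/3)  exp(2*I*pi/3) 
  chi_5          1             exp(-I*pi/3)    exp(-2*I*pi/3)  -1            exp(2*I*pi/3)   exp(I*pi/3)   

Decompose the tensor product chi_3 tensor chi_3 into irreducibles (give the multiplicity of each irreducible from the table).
chi_3 tensor chi_3 = chi_0 (all other irreducibles have multiplicity 0).

Why: The character of a tensor product is the pointwise product (chi_3 * chi_3)(C) = chi_3(C) * chi_3(C):
  {0}: (1)*(1), {1}: (-1)*(-1), {2}: (1)*(1), {3}: (-1)*(-1), {4}: (1)*(1), {5}: (-1)*(-1)
so (chi_3 * chi_3) takes values
  {0} -> 1, {1} -> 1, {2} -> 1, {3} -> 1, {4} -> 1, {5} -> 1.
Now take the inner product of this character with each irreducible chi from the table, <chi_3*chi_3, chi> = (1/6) sum_C |C| (chi_3*chi_3)(C) conj(chi(C)):
  <chi_3*chi_3, chi_0> = (1/6)[1*(1)*conj(1) + 1*(1)*conj(1) + 1*(1)*conj(1) + 1*(1)*conj(1) + 1*(1)*conj(1) + 1*(1)*conj(1)]
      = (1/6)[(1) + (1) + (1) + (1) + (1) + (1)] = 6/6 = 1
  <chi_3*chi_3, chi_1> = (1/6)[1*(1)*conj(1) + 1*(1)*conj(exp(I*pi/3)) + 1*(1)*conj(exp(2*I*pi/3)) + 1*(1)*conj(-1) + 1*(1)*conj(exp(-2*I*pi/3)) + 1*(1)*conj(exp(-I*pi/3))]
      = (1/6)[(1) + (exp(-I*pi/3)) + (exp(-2*I*pi/3)) + (-1) + (exp(2*I*pi/3)) + (exp(I*pi/3))] = 0/6 = 0
  <chi_3*chi_3, chi_2> = (1/6)[1*(1)*conj(1) + 1*(1)*conj(exp(2*I*pi/3)) + 1*(1)*conj(exp(-2*I*pi/3)) + 1*(1)*conj(1) + 1*(1)*conj(exp(2*I*pi/3)) + 1*(1)*conj(exp(-2*I*pi/3))]
      = (1/6)[(1) + (exp(-2*I*pi/3)) + (exp(2*I*pi/3)) + (1) + (exp(-2*I*pi/3)) + (exp(2*I*pi/3))] = 0/6 = 0
  <chi_3*chi_3, chi_3> = (1/6)[1*(1)*conj(1) + 1*(1)*conj(-1) + 1*(1)*conj(1) + 1*(1)*conj(-1) + 1*(1)*conj(1) + 1*(1)*conj(-1)]
      = (1/6)[(1) + (-1) + (1) + (-1) + (1) + (-1)] = 0/6 = 0
  <chi_3*chi_3, chi_4> = (1/6)[1*(1)*conj(1) + 1*(1)*conj(exp(-2*I*pi/3)) + 1*(1)*conj(exp(2*I*pi/3)) + 1*(1)*conj(1) + 1*(1)*conj(exp(-2*I*pi/3)) + 1*(1)*conj(exp(2*I*pi/3))]
      = (1/6)[(1) + (exp(2*I*pi/3)) + (exp(-2*I*pi/3)) + (1) + (exp(2*I*pi/3)) + (exp(-2*I*pi/3))] = 0/6 = 0
  <chi_3*chi_3, chi_5> = (1/6)[1*(1)*conj(1) + 1*(1)*conj(exp(-I*pi/3)) + 1*(1)*conj(exp(-2*I*pi/3)) + 1*(1)*conj(-1) + 1*(1)*conj(exp(2*I*pi/3)) + 1*(1)*conj(exp(I*pi/3))]
      = (1/6)[(1) + (exp(I*pi/3)) + (exp(2*I*pi/3)) + (-1) + (exp(-2*I*pi/3)) + (exp(-I*pi/3))] = 0/6 = 0
(Exp terms are combined using exp(i*s)*conj(exp(i*t)) = exp(i*(s-t)), and sums of them are collapsed using the identity that for every m > 1 the m distinct m-th roots of unity sum to 0, e.g. 1 + exp(2*I*pi/3) + exp(-2*I*pi/3) = 0.)
Hence the multiplicities are chi_0: 1. Dimension check: dim(chi_3)*dim(chi_3) = 1*1 = 1 and sum (mult * dim) = 1*1 = 1.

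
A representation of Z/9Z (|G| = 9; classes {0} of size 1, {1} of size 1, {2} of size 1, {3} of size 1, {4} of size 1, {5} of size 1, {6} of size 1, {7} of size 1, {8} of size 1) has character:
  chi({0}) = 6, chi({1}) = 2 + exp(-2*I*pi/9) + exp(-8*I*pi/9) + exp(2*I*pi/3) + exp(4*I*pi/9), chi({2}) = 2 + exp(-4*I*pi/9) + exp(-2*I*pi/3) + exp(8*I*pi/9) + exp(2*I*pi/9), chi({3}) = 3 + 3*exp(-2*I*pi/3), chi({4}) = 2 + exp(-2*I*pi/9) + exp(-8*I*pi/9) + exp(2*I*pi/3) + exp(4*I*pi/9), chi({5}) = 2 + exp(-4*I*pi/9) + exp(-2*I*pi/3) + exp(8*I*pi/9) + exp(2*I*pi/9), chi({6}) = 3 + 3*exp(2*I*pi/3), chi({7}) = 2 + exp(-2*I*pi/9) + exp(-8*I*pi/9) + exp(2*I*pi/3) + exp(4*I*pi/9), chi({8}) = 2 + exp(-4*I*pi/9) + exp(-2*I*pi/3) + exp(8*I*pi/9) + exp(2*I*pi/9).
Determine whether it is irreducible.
Not irreducible (reducible): <chi, chi> = 8 > 1.

Details: <chi, chi> = (1/|G|) sum_C |C| * |chi(C)|^2 = (1/9)[1*|6|^2 + 1*|2 + exp(-2*I*pi/9) + exp(-8*I*pi/9) + exp(2*I*pi/3) + exp(4*I*pi/9)|^2 + 1*|2 + exp(-4*I*pi/9) + exp(-2*I*pi/3) + exp(8*I*pi/9) + exp(2*I*pi/9)|^2 + 1*|3 + 3*exp(-2*I*pi/3)|^2 + 1*|2 + exp(-2*I*pi/9) + exp(-8*I*pi/9) + exp(2*I*pi/3) + exp(4*I*pi/9)|^2 + 1*|2 + exp(-4*I*pi/9) + exp(-2*I*pi/3) + exp(8*I*pi/9) + exp(2*I*pi/9)|^2 + 1*|3 + 3*exp(2*I*pi/3)|^2 + 1*|2 + exp(-2*I*pi/9) + exp(-8*I*pi/9) + exp(2*I*pi/3) + exp(4*I*pi/9)|^2 + 1*|2 + exp(-4*I*pi/9) + exp(-2*I*pi/3) + exp(8*I*pi/9) + exp(2*I*pi/9)|^2]
  = (1/9)[(36) + (3) + (3) + (9) + (3) + (3) + (9) + (3) + (3)] = 72/9 = 8.
(Exp terms are combined using exp(i*s)*conj(exp(i*t)) = exp(i*(s-t)), and sums of them are collapsed using the identity that for every m > 1 the m distinct m-th roots of unity sum to 0, e.g. 1 + exp(2*I*pi/3) + exp(-2*I*pi/3) = 0.)
A character is irreducible iff <chi, chi> = 1, so this representation is reducible.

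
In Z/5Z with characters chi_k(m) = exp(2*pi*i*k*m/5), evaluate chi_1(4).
chi_1(4) = zeta_5^4 = exp(-2*I*pi/5)

Justification: chi_1(4) = zeta_5^(1*4) = zeta_5^4. Since zeta_5^5 = 1, this equals zeta_5^4 = exp(2*pi*i*4/5) = exp(-2*I*pi/5).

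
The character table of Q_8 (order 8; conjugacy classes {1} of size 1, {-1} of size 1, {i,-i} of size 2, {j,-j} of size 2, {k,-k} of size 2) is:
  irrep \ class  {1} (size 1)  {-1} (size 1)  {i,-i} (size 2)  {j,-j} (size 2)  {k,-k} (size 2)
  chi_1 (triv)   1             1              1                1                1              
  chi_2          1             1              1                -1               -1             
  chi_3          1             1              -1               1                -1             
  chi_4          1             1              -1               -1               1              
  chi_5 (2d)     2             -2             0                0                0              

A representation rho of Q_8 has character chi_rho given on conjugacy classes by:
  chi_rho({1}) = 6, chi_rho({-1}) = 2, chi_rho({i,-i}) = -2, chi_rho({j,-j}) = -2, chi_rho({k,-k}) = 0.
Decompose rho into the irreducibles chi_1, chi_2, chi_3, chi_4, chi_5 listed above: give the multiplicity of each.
Multiplicities: chi_1: 0, chi_2: 1, chi_3: 1, chi_4: 2, chi_5: 1.

Justification: Use <chi_rho, chi> = (1/|G|) sum_C |C| * chi_rho(C) * conj(chi(C)) with |G| = 8 for each irreducible chi in the table:
  <chi_rho, chi_1> = (1/8)[1*(6)*conj(1) + 1*(2)*conj(1) + 2*(-2)*conj(1) + 2*(-2)*conj(1) + 2*(0)*conj(1)]
      = (1/8)[(6) + (2) + (-4) + (-4) + (0)] = 0/8 = 0
  <chi_rho, chi_2> = (1/8)[1*(6)*conj(1) + 1*(2)*conj(1) + 2*(-2)*conj(1) + 2*(-2)*conj(-1) + 2*(0)*conj(-1)]
      = (1/8)[(6) + (2) + (-4) + (4) + (0)] = 8/8 = 1
  <chi_rho, chi_3> = (1/8)[1*(6)*conj(1) + 1*(2)*conj(1) + 2*(-2)*conj(-1) + 2*(-2)*conj(1) + 2*(0)*conj(-1)]
      = (1/8)[(6) + (2) + (4) + (-4) + (0)] = 8/8 = 1
  <chi_rho, chi_4> = (1/8)[1*(6)*conj(1) + 1*(2)*conj(1) + 2*(-2)*conj(-1) + 2*(-2)*conj(-1) + 2*(0)*conj(1)]
      = (1/8)[(6) + (2) + (4) + (4) + (0)] = 16/8 = 2
  <chi_rho, chi_5> = (1/8)[1*(6)*conj(2) + 1*(2)*conj(-2) + 2*(-2)*conj(0) + 2*(-2)*conj(0) + 2*(0)*conj(0)]
      = (1/8)[(12) + (-4) + (0) + (0) + (0)] = 8/8 = 1
Dimension check: dim(rho) = sum (mult * dim) = 0*1 + 1*1 + 1*1 + 2*1 + 1*2 = 6 = chi_rho(e) = 6.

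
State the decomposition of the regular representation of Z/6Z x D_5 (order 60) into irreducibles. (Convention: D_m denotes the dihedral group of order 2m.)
Each irreducible V_i of dimension d_i appears with multiplicity d_i, i.e. rho_reg = (direct sum over all irreducibles V_i) d_i V_i. The irreducible dimensions for Z/6Z x D_5 are 1, 1, 1, 1, 1, 1, 1, 1, 1, 1, 1, 1, 2, 2, 2, 2, 2, 2, 2, 2, 2, 2, 2, 2: 12 irreducibles of dimension 1, each with multiplicity 1; 12 irreducibles of dimension 2, each with multiplicity 2. Total dimension 12*1*1 + 12*2*2 = 60 = |G|.

Details: General theorem: in the regular representation of a finite group G, each irreducible appears with multiplicity equal to its dimension. Check: dim(rho_reg) = sum d_i^2 = 1 + 1 + 1 + 1 + 1 + 1 + 1 + 1 + 1 + 1 + 1 + 1 + 4 + 4 + 4 + 4 + 4 + 4 + 4 + 4 + 4 + 4 + 4 + 4 = 60 = |G|.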